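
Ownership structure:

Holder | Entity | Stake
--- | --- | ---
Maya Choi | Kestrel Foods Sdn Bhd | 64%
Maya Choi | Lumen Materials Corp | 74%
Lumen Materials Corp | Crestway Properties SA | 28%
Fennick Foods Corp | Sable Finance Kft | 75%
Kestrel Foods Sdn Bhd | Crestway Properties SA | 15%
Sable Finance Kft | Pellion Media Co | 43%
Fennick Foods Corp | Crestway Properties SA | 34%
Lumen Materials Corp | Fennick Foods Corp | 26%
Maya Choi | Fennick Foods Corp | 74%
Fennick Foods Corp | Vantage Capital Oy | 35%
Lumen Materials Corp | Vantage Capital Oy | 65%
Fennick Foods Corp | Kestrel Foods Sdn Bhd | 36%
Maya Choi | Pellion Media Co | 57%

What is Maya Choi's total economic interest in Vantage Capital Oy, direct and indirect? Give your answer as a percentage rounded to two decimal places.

Maya reaches Vantage along 3 paths.
Via Fennick: 74% × 35% = 25.9%.
Via Lumen → Fennick: 74% × 26% × 35% = 6.734%.
Via Lumen: 74% × 65% = 48.1%.
Total: 25.9% + 6.734% + 48.1% = 80.734%.
Rounded: 80.73%.

80.73%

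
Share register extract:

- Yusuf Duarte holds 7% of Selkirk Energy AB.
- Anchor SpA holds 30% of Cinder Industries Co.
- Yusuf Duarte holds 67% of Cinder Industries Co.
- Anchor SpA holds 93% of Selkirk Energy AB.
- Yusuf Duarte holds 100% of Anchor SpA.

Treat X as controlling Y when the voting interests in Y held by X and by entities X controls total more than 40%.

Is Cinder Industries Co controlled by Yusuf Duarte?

Yes

Yusuf holds 100% of Anchor, so Yusuf controls Anchor.
Anchor and Yusuf together hold 30% + 67% = 97% of Cinder, so Yusuf controls Cinder.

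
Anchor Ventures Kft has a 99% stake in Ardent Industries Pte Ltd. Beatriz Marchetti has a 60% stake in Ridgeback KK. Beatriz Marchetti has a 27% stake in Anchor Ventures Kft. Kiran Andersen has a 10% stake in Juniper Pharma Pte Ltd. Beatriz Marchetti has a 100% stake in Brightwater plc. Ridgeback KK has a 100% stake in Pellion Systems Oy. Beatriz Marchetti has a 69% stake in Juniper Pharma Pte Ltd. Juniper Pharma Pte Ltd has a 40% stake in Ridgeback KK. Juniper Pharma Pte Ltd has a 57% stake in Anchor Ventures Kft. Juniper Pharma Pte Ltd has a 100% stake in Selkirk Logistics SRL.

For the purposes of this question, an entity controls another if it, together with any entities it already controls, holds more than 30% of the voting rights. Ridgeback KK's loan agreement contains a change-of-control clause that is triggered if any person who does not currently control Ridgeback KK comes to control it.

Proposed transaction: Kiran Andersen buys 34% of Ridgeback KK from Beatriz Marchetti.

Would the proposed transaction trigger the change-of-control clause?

Yes

The purchase adds only to Kiran's holdings (Beatriz's stake shrinks), so Kiran is the only person who could newly come to control Ridgeback.
Kiran's largest direct stake is 10% in Juniper, which does not meet the threshold, so Kiran controls no company.
Neither Kiran nor any entity Kiran controls holds any voting interest in Ridgeback.
So before the transaction, Kiran does not control Ridgeback.
After the purchase, Kiran holds 34% of Ridgeback directly, and Beatriz's stake falls to 26%.
Kiran holds 34% of Ridgeback, so Kiran controls Ridgeback.
Kiran did not control Ridgeback before and does after, so the clause is triggered.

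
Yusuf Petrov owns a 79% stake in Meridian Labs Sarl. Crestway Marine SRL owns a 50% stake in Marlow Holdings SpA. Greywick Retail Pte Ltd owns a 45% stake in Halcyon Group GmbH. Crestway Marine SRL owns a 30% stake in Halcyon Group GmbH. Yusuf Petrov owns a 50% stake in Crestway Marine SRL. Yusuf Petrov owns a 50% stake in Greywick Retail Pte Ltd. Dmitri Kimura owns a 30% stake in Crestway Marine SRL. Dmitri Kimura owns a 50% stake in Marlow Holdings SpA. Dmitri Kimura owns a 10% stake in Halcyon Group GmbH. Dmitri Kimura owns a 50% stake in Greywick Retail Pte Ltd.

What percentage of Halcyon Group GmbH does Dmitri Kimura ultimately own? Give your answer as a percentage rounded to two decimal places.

41.50%

Dmitri reaches Halcyon along 3 paths.
Via Greywick: 50% × 45% = 22.5%.
Via Crestway: 30% × 30% = 9%.
Direct stake: 10% = 10%.
Total: 22.5% + 9% + 10% = 41.5%.
Rounded: 41.50%.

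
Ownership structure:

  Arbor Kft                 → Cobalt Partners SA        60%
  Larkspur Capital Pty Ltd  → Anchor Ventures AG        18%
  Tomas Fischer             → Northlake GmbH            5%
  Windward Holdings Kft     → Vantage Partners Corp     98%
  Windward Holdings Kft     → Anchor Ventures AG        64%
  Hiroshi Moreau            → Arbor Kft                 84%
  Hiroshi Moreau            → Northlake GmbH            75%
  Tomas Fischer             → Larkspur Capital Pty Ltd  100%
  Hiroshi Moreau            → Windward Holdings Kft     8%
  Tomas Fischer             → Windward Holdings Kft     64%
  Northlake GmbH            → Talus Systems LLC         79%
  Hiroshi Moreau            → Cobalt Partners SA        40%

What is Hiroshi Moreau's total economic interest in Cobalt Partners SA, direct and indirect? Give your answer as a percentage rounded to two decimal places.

Hiroshi reaches Cobalt along 2 paths.
Via Arbor: 84% × 60% = 50.4%.
Direct stake: 40% = 40%.
Total: 50.4% + 40% = 90.4%.
Rounded: 90.40%.

90.40%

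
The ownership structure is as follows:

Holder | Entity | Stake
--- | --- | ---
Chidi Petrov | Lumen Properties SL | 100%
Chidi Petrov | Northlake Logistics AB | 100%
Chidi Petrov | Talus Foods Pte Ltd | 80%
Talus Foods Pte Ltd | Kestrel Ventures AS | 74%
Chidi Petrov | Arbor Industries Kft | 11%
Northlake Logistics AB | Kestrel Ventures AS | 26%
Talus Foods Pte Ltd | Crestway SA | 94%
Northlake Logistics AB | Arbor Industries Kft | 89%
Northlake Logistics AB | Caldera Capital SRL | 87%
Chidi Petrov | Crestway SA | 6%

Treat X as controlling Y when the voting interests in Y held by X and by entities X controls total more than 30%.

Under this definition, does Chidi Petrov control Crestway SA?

Yes

Chidi holds 80% of Talus, so Chidi controls Talus.
Chidi and Talus together hold 6% + 94% = 100% of Crestway, so Chidi controls Crestway.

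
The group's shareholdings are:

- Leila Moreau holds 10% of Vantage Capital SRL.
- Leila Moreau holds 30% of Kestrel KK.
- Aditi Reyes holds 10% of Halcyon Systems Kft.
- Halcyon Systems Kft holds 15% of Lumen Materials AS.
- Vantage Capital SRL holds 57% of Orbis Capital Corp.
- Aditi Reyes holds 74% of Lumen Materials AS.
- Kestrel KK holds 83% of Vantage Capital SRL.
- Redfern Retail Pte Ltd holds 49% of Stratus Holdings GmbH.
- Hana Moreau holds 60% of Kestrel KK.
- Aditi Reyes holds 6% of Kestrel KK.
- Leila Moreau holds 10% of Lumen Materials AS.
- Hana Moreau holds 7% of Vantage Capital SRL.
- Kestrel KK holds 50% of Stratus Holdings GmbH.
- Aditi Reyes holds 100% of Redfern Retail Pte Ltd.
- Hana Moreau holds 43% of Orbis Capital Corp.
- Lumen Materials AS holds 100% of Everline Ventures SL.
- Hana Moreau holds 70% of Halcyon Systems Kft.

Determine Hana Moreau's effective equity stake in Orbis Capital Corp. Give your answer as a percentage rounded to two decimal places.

75.38%

Hana reaches Orbis along 3 paths.
Direct stake: 43% = 43%.
Via Vantage: 7% × 57% = 3.99%.
Via Kestrel → Vantage: 60% × 83% × 57% = 28.386%.
Total: 43% + 3.99% + 28.386% = 75.376%.
Rounded: 75.38%.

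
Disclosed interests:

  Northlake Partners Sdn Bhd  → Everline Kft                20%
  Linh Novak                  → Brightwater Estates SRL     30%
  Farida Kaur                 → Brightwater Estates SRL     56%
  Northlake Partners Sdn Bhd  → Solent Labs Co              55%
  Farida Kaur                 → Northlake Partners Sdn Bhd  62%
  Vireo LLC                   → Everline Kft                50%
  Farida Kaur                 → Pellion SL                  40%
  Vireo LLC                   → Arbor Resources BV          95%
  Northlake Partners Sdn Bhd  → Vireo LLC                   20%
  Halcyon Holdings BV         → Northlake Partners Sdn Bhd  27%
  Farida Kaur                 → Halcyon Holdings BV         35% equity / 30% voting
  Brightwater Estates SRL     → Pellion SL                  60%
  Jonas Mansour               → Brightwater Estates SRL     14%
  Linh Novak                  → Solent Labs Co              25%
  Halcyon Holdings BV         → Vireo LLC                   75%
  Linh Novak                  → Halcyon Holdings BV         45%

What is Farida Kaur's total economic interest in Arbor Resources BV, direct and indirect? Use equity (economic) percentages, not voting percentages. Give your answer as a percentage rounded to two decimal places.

38.51%

Farida reaches Arbor along 3 paths.
Via Halcyon → Northlake → Vireo: 35% × 27% × 20% × 95% = 1.7955%.
Via Northlake → Vireo: 62% × 20% × 95% = 11.78%.
Via Halcyon → Vireo: 35% × 75% × 95% = 24.9375%.
Total: 1.7955% + 11.78% + 24.9375% = 38.513%.
Rounded: 38.51%.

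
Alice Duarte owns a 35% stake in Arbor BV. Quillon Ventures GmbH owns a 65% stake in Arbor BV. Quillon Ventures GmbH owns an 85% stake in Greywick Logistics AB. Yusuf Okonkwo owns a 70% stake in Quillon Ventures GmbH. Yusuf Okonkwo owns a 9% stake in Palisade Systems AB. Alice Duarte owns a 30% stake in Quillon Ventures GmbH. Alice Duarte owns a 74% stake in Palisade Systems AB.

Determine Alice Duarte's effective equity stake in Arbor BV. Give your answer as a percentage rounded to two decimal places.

54.50%

Alice reaches Arbor along 2 paths.
Via Quillon: 30% × 65% = 19.5%.
Direct stake: 35% = 35%.
Total: 19.5% + 35% = 54.5%.
Rounded: 54.50%.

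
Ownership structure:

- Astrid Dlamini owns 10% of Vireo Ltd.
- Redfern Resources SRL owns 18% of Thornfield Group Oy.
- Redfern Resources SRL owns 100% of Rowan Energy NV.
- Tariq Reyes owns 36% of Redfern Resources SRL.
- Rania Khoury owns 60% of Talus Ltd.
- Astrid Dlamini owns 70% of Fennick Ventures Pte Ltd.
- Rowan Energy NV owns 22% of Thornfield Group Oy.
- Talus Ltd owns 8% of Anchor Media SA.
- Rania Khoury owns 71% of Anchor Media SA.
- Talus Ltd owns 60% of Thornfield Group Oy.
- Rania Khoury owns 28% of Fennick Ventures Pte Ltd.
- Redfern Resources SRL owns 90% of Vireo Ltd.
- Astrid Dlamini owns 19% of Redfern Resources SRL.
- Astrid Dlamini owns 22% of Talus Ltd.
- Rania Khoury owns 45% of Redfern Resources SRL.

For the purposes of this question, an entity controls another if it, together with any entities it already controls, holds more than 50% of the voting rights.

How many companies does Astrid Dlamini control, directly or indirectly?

Astrid holds 70% of Fennick, so Astrid controls Fennick.
No other company's threshold is met.
Astrid controls 1 company.

1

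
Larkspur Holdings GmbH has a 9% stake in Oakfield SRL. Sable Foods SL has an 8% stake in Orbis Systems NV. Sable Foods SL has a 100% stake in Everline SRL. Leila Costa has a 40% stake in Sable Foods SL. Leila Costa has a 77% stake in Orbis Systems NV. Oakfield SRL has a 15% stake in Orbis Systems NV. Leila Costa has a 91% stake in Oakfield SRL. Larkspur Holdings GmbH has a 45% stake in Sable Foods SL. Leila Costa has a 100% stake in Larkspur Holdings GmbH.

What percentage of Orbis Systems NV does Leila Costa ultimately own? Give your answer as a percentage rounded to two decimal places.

98.80%

Leila reaches Orbis along 5 paths.
Direct stake: 77% = 77%.
Via Sable: 40% × 8% = 3.2%.
Via Larkspur → Sable: 100% × 45% × 8% = 3.6%.
Via Larkspur → Oakfield: 100% × 9% × 15% = 1.35%.
Via Oakfield: 91% × 15% = 13.65%.
Total: 77% + 3.2% + 3.6% + 1.35% + 13.65% = 98.8%.
Rounded: 98.80%.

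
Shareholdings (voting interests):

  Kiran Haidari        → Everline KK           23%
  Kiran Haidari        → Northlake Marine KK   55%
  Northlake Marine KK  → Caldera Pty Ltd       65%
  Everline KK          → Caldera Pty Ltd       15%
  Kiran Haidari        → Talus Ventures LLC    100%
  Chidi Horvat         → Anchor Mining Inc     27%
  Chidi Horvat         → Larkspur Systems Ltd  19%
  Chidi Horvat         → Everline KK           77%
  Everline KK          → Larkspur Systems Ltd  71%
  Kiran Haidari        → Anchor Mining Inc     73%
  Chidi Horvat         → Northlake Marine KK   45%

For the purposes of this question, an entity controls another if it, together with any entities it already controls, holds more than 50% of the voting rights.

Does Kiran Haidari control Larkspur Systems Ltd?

No

Kiran holds 55% of Northlake, so Kiran controls Northlake.
Northlake holds 65% of Caldera, so Kiran controls Caldera.
Kiran holds 100% of Talus, so Kiran controls Talus.
Kiran holds 73% of Anchor, so Kiran controls Anchor.
Neither Kiran nor any entity Kiran controls holds any voting interest in Larkspur.
So Kiran does not control Larkspur.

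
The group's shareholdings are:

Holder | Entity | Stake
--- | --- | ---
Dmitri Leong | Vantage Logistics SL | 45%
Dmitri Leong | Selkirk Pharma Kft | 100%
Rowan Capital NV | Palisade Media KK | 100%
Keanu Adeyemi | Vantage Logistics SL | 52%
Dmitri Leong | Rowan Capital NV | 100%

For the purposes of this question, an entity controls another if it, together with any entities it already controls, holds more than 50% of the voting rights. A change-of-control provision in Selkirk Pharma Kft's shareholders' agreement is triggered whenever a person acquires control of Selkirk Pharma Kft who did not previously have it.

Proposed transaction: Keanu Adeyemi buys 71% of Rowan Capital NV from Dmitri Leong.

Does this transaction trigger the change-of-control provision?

The purchase adds only to Keanu's holdings (Dmitri's stake shrinks), so Keanu is the only person who could newly come to control Selkirk.
Keanu holds 52% of Vantage, so Keanu controls Vantage.
Neither Keanu nor any entity Keanu controls holds any voting interest in Selkirk.
So before the transaction, Keanu does not control Selkirk.
After the purchase, Keanu holds 71% of Rowan directly, and Dmitri's stake falls to 29%.
Keanu holds 71% of Rowan, so Keanu controls Rowan.
Rowan holds 100% of Palisade, so Keanu controls Palisade.
After the transaction, neither Keanu nor any entity Keanu controls holds a voting interest in Selkirk, so Keanu still does not control it.
No new person acquires control, so the clause is not triggered.

No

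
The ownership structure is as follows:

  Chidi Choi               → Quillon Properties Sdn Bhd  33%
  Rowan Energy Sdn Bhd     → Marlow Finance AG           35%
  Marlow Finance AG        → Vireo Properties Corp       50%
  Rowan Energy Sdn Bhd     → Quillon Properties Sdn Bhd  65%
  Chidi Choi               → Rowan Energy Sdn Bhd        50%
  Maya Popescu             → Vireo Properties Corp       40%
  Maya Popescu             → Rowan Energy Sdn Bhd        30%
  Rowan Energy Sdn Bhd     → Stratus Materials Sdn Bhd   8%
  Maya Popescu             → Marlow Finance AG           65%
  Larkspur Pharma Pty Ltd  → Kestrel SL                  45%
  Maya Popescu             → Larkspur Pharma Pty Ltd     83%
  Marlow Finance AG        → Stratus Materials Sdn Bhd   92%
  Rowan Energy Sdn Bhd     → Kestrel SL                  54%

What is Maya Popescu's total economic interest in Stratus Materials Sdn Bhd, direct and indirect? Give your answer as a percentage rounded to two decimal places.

71.86%

Maya reaches Stratus along 3 paths.
Via Rowan: 30% × 8% = 2.4%.
Via Marlow: 65% × 92% = 59.8%.
Via Rowan → Marlow: 30% × 35% × 92% = 9.66%.
Total: 2.4% + 59.8% + 9.66% = 71.86%.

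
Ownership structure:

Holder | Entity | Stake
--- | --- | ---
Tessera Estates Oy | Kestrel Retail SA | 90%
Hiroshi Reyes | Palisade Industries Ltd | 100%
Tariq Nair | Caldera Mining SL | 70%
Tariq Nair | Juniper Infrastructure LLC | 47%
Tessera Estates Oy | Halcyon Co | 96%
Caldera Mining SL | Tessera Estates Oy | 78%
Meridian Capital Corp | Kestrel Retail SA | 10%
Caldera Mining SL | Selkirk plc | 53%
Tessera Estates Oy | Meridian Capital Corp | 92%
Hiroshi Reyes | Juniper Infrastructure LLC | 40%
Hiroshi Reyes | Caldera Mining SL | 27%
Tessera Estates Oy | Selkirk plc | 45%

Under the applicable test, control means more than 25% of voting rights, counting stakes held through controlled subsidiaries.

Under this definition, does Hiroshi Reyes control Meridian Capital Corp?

Hiroshi holds 27% of Caldera, so Hiroshi controls Caldera.
Caldera holds 78% of Tessera, so Hiroshi controls Tessera.
Tessera holds 92% of Meridian, so Hiroshi controls Meridian.

Yes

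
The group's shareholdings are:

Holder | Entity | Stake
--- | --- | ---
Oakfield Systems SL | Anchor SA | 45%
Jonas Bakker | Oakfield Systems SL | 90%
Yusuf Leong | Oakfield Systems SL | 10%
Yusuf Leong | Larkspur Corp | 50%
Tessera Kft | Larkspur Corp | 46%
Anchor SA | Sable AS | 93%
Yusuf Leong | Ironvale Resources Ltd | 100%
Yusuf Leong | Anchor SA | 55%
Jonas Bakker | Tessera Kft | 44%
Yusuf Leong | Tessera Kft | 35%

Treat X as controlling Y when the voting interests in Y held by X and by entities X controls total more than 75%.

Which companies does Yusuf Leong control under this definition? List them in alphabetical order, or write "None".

Ironvale Resources Ltd

Yusuf holds 100% of Ironvale, so Yusuf controls Ironvale.
No other company's threshold is met.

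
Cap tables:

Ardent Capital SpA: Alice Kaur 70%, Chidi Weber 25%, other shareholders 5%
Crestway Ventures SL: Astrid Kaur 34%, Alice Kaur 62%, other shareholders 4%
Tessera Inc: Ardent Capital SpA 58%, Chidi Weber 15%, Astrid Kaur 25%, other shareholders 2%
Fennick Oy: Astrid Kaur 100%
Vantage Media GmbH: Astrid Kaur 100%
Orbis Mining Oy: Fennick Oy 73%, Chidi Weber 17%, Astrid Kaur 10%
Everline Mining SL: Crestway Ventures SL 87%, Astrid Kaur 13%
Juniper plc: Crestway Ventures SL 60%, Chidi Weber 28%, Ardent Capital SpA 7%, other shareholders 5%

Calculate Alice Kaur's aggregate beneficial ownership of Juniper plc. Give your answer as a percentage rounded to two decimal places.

42.10%

Alice reaches Juniper along 2 paths.
Via Crestway: 62% × 60% = 37.2%.
Via Ardent: 70% × 7% = 4.9%.
Total: 37.2% + 4.9% = 42.1%.
Rounded: 42.10%.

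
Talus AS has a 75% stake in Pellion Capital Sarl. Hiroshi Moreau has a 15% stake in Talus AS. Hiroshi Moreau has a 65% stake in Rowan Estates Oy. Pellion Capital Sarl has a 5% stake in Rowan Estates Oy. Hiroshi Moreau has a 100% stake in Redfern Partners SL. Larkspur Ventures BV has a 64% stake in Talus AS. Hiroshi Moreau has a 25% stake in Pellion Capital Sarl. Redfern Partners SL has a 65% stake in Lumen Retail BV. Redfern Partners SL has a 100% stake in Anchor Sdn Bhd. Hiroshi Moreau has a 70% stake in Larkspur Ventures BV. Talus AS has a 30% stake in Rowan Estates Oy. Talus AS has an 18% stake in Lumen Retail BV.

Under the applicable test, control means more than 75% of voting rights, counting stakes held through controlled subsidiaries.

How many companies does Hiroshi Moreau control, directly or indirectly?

Hiroshi holds 100% of Redfern, so Hiroshi controls Redfern.
Redfern holds 100% of Anchor, so Hiroshi controls Anchor.
No other company's threshold is met.
Hiroshi controls 2 companies.

2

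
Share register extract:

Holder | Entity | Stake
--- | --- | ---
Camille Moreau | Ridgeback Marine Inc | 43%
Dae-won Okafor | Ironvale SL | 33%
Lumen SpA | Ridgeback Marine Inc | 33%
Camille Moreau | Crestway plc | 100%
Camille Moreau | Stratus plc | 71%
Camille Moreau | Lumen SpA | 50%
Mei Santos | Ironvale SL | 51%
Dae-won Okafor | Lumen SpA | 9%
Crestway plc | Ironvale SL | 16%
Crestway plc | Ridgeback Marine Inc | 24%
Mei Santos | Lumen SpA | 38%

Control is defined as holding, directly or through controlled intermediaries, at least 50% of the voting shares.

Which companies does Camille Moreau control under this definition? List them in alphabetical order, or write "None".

Camille holds 100% of Crestway, so Camille controls Crestway.
Camille holds 50% of Lumen, so Camille controls Lumen.
Crestway and Camille and Lumen together hold 24% + 43% + 33% = 100% of Ridgeback, so Camille controls Ridgeback.
Camille holds 71% of Stratus, so Camille controls Stratus.
No other company's threshold is met.

Crestway plc, Lumen SpA, Ridgeback Marine Inc, Stratus plc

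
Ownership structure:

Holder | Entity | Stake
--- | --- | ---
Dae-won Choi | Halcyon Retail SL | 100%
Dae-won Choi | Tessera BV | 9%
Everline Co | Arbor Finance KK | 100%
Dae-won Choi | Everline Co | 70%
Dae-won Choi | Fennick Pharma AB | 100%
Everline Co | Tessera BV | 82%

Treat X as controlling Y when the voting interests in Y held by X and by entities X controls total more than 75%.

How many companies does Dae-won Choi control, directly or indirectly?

Dae-won holds 100% of Halcyon, so Dae-won controls Halcyon.
Dae-won holds 100% of Fennick, so Dae-won controls Fennick.
No other company's threshold is met.
Dae-won controls 2 companies.

2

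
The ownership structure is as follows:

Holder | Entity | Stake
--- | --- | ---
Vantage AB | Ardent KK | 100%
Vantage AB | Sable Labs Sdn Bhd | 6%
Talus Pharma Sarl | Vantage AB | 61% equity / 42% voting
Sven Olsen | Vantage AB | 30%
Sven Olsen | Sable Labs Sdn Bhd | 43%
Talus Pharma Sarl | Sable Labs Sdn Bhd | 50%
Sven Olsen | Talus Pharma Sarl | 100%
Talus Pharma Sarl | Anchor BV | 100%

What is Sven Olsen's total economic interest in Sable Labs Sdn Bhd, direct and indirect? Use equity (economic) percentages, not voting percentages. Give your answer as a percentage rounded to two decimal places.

Sven reaches Sable along 4 paths.
Via Talus: 100% × 50% = 50%.
Via Vantage: 30% × 6% = 1.8%.
Via Talus → Vantage: 100% × 61% × 6% = 3.66%.
Direct stake: 43% = 43%.
Total: 50% + 1.8% + 3.66% + 43% = 98.46%.

98.46%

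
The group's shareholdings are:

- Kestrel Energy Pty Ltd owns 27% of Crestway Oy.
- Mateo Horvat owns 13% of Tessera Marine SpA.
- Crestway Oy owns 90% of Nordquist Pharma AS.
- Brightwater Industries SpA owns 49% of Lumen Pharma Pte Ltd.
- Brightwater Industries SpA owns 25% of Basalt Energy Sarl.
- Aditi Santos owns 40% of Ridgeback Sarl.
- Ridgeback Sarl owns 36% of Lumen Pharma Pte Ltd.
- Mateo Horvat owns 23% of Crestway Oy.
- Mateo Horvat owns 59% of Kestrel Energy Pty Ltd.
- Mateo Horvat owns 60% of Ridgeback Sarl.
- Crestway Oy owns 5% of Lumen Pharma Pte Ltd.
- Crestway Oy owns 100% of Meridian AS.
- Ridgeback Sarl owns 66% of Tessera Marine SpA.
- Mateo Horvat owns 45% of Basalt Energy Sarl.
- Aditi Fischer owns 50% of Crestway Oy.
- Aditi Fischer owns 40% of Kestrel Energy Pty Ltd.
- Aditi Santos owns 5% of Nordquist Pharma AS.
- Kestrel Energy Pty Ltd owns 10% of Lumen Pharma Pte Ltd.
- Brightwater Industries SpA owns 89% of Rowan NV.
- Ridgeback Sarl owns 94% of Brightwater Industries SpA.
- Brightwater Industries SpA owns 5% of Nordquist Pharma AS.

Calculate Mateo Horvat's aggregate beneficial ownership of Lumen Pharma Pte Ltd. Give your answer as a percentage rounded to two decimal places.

Mateo reaches Lumen along 5 paths.
Via Ridgeback → Brightwater: 60% × 94% × 49% = 27.636%.
Via Ridgeback: 60% × 36% = 21.6%.
Via Kestrel: 59% × 10% = 5.9%.
Via Kestrel → Crestway: 59% × 27% × 5% = 0.7965%.
Via Crestway: 23% × 5% = 1.15%.
Total: 27.636% + 21.6% + 5.9% + 0.7965% + 1.15% = 57.0825%.
Rounded: 57.08%.

57.08%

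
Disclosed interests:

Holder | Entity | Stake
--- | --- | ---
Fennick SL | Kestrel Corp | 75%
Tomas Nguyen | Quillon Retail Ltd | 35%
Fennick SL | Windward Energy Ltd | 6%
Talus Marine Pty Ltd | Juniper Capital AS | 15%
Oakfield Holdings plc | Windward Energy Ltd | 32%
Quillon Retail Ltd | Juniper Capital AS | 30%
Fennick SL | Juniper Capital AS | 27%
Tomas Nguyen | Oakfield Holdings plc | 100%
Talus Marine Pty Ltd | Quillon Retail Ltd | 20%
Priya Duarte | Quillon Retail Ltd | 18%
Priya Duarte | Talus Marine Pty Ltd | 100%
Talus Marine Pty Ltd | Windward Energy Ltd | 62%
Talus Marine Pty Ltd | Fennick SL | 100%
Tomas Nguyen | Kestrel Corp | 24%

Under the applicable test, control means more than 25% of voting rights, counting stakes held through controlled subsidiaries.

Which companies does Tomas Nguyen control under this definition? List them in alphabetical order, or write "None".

Juniper Capital AS, Oakfield Holdings plc, Quillon Retail Ltd, Windward Energy Ltd

Tomas holds 35% of Quillon, so Tomas controls Quillon.
Quillon holds 30% of Juniper, so Tomas controls Juniper.
Tomas holds 100% of Oakfield, so Tomas controls Oakfield.
Oakfield holds 32% of Windward, so Tomas controls Windward.
No other company's threshold is met.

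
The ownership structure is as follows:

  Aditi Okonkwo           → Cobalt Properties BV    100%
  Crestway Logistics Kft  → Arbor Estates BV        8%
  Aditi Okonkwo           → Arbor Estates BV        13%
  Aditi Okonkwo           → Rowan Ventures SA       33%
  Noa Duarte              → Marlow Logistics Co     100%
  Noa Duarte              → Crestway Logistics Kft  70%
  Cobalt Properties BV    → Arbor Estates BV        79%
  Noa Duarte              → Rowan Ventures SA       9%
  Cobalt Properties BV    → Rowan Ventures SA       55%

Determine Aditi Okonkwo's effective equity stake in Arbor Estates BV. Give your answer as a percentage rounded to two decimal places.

Aditi reaches Arbor along 2 paths.
Via Cobalt: 100% × 79% = 79%.
Direct stake: 13% = 13%.
Total: 79% + 13% = 92%.
Rounded: 92.00%.

92.00%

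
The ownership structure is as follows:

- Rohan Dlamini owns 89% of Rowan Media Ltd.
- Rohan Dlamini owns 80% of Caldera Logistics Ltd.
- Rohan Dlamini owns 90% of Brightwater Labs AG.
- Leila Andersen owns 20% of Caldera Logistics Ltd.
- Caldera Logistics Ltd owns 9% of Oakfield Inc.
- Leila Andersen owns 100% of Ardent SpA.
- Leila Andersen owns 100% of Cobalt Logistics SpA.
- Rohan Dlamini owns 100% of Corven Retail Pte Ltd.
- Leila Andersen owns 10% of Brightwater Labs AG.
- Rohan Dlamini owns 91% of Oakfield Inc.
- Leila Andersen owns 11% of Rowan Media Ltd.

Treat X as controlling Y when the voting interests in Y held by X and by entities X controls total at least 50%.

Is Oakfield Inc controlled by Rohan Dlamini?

Rohan holds 80% of Caldera, so Rohan controls Caldera.
Rohan and Caldera together hold 91% + 9% = 100% of Oakfield, so Rohan controls Oakfield.

Yes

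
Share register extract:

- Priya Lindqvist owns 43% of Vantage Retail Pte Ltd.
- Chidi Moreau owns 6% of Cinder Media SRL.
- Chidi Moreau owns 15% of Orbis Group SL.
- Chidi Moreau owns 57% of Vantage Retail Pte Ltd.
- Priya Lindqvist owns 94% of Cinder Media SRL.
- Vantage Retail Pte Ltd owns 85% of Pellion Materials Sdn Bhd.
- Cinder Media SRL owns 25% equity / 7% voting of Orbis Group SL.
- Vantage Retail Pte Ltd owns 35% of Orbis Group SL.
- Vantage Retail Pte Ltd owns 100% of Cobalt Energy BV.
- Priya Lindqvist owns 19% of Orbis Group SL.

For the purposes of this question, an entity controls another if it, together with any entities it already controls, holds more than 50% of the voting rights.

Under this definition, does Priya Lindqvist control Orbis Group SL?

Priya holds 94% of Cinder, so Priya controls Cinder.
In Orbis, Priya's side holds only 7% + 19% = 26%, not > 50%.
So Priya does not control Orbis.

No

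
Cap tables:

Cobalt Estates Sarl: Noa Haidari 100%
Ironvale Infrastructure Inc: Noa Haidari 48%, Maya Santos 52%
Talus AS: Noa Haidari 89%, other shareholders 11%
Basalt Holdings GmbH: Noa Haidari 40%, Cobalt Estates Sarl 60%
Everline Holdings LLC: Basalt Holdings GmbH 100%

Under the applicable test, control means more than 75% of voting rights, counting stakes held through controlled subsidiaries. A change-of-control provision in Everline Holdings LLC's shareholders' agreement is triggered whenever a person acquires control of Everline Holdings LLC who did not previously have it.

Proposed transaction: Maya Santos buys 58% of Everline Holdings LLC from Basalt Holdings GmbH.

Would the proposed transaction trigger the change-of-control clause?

No

The purchase adds only to Maya's holdings (Basalt's stake shrinks), so Maya is the only person who could newly come to control Everline.
Maya's largest direct stake is 52% in Ironvale, which does not meet the threshold, so Maya controls no company.
Neither Maya nor any entity Maya controls holds any voting interest in Everline.
So before the transaction, Maya does not control Everline.
After the purchase, Maya holds 58% of Everline directly, and Basalt's stake falls to 42%.
After the transaction, Maya's side holds 58% of Everline, not > 75%, so Maya still does not control Everline.
No new person acquires control, so the clause is not triggered.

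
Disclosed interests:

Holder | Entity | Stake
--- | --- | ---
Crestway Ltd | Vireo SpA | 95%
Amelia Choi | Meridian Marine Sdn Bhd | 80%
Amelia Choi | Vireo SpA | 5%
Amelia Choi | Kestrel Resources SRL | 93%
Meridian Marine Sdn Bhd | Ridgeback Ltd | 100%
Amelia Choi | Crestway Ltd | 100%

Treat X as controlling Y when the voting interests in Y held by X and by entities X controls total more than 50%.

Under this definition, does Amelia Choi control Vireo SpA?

Amelia holds 100% of Crestway, so Amelia controls Crestway.
Crestway and Amelia together hold 95% + 5% = 100% of Vireo, so Amelia controls Vireo.

Yes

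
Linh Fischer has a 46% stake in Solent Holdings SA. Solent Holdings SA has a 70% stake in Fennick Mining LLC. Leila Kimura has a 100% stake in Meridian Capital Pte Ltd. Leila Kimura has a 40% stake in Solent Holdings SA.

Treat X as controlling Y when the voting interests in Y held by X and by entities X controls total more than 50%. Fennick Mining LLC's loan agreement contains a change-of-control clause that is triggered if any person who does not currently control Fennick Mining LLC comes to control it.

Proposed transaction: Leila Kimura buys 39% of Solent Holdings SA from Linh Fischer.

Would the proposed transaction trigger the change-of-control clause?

The purchase adds only to Leila's holdings (Linh's stake shrinks), so Leila is the only person who could newly come to control Fennick.
Leila holds 100% of Meridian, so Leila controls Meridian.
Neither Leila nor any entity Leila controls holds any voting interest in Fennick.
So before the transaction, Leila does not control Fennick.
After the purchase, Leila's direct stake in Solent rises to 40% + 39% = 79%, and Linh's stake falls to 7%.
Leila holds 79% of Solent, so Leila controls Solent.
Solent holds 70% of Fennick, so Leila controls Fennick.
Leila did not control Fennick before and does after, so the clause is triggered.

Yes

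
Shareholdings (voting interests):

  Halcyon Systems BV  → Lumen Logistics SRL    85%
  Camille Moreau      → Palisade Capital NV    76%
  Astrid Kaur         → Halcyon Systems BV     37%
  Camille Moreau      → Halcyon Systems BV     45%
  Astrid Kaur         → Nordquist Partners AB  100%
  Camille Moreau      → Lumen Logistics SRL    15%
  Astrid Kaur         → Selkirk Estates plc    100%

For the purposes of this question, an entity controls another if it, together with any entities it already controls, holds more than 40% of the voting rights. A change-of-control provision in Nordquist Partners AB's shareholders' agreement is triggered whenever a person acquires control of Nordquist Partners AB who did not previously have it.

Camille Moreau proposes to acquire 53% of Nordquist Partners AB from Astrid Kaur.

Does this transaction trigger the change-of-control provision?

The purchase adds only to Camille's holdings (Astrid's stake shrinks), so Camille is the only person who could newly come to control Nordquist.
Camille holds 45% of Halcyon, so Camille controls Halcyon.
Halcyon and Camille together hold 85% + 15% = 100% of Lumen, so Camille controls Lumen.
Camille holds 76% of Palisade, so Camille controls Palisade.
Neither Camille nor any entity Camille controls holds any voting interest in Nordquist.
So before the transaction, Camille does not control Nordquist.
After the purchase, Camille holds 53% of Nordquist directly, and Astrid's stake falls to 47%.
Camille holds 53% of Nordquist, so Camille controls Nordquist.
Camille did not control Nordquist before and does after, so the clause is triggered.

Yes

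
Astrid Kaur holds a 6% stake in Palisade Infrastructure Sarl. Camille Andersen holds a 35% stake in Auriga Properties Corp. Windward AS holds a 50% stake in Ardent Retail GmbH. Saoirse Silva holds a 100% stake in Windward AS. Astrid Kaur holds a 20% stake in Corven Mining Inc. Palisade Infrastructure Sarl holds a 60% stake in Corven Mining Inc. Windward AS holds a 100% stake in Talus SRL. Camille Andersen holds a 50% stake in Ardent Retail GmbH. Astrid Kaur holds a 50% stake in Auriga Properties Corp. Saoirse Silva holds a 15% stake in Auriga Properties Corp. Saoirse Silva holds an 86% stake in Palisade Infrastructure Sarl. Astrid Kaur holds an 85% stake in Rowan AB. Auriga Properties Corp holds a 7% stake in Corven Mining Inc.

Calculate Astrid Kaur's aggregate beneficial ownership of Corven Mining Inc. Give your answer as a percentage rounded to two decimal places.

27.10%

Astrid reaches Corven along 3 paths.
Via Palisade: 6% × 60% = 3.6%.
Direct stake: 20% = 20%.
Via Auriga: 50% × 7% = 3.5%.
Total: 3.6% + 20% + 3.5% = 27.1%.
Rounded: 27.10%.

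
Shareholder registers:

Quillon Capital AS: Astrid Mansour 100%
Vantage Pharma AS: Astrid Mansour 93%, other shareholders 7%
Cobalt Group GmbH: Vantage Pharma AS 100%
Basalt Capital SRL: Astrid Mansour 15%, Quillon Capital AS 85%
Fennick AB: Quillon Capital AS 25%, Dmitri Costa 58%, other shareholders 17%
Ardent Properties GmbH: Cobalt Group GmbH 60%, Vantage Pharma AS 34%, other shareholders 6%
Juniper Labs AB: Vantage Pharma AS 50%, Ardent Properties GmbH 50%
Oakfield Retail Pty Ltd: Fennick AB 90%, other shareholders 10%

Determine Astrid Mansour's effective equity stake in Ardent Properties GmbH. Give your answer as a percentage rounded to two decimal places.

Astrid reaches Ardent along 2 paths.
Via Vantage → Cobalt: 93% × 100% × 60% = 55.8%.
Via Vantage: 93% × 34% = 31.62%.
Total: 55.8% + 31.62% = 87.42%.

87.42%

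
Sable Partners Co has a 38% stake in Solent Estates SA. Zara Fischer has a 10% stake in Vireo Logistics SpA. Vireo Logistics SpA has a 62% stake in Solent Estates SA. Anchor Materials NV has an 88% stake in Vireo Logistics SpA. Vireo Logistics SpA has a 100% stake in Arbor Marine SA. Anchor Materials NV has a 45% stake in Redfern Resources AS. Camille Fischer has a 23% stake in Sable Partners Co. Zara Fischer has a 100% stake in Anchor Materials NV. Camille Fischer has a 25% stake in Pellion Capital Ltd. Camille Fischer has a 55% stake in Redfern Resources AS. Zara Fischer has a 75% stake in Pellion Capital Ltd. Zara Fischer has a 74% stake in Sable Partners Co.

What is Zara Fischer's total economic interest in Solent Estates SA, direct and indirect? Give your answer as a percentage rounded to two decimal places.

88.88%

Zara reaches Solent along 3 paths.
Via Sable: 74% × 38% = 28.12%.
Via Vireo: 10% × 62% = 6.2%.
Via Anchor → Vireo: 100% × 88% × 62% = 54.56%.
Total: 28.12% + 6.2% + 54.56% = 88.88%.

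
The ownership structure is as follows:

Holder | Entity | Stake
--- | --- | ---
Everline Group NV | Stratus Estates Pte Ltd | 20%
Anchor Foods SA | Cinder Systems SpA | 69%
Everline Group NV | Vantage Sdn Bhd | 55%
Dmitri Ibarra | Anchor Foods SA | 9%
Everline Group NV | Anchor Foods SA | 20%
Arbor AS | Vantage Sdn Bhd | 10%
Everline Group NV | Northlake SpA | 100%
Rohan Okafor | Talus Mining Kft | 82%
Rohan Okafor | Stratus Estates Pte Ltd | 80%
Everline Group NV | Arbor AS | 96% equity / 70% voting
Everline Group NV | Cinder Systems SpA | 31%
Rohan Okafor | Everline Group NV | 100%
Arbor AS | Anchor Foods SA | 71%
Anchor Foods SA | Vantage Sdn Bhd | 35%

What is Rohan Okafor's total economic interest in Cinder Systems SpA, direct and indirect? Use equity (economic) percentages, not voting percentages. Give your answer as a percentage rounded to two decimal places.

Rohan reaches Cinder along 3 paths.
Via Everline → Arbor → Anchor: 100% × 96% × 71% × 69% = 47.0304%.
Via Everline → Anchor: 100% × 20% × 69% = 13.8%.
Via Everline: 100% × 31% = 31%.
Total: 47.0304% + 13.8% + 31% = 91.8304%.
Rounded: 91.83%.

91.83%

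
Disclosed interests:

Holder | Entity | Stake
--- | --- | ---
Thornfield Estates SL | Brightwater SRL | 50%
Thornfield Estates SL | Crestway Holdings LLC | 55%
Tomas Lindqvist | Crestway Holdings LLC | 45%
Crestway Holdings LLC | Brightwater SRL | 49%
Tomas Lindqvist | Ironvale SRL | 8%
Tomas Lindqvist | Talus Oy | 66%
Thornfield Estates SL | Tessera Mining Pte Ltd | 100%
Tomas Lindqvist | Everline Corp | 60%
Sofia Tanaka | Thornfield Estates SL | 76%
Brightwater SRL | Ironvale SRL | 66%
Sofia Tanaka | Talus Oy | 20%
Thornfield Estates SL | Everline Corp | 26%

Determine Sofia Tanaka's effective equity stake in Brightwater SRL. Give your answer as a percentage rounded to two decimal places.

58.48%

Sofia reaches Brightwater along 2 paths.
Via Thornfield: 76% × 50% = 38%.
Via Thornfield → Crestway: 76% × 55% × 49% = 20.482%.
Total: 38% + 20.482% = 58.482%.
Rounded: 58.48%.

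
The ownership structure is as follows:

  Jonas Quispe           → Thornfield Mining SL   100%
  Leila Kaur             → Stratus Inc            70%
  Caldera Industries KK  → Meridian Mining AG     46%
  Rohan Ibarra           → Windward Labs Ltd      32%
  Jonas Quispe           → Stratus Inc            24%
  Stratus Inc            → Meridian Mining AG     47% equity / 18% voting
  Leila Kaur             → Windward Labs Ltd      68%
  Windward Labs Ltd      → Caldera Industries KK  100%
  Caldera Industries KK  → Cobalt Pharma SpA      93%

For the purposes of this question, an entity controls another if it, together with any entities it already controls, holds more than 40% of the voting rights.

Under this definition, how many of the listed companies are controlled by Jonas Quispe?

Jonas holds 100% of Thornfield, so Jonas controls Thornfield.
No other company's threshold is met.
Jonas controls 1 company.

1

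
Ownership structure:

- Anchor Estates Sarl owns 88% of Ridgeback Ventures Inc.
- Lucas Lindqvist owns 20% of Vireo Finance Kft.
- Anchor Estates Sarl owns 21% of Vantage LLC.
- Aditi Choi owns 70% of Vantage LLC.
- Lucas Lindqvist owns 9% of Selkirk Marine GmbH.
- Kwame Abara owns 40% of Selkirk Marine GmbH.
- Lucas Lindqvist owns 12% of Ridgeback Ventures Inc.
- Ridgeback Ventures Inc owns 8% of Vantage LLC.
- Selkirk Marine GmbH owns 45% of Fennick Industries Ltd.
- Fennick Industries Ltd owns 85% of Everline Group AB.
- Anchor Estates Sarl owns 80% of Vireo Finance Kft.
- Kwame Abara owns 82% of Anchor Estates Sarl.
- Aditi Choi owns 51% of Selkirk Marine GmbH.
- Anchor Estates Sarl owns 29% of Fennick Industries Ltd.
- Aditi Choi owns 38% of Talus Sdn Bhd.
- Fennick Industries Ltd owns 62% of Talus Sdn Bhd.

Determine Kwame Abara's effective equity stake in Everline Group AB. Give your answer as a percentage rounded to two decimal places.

Kwame reaches Everline along 2 paths.
Via Selkirk → Fennick: 40% × 45% × 85% = 15.3%.
Via Anchor → Fennick: 82% × 29% × 85% = 20.213%.
Total: 15.3% + 20.213% = 35.513%.
Rounded: 35.51%.

35.51%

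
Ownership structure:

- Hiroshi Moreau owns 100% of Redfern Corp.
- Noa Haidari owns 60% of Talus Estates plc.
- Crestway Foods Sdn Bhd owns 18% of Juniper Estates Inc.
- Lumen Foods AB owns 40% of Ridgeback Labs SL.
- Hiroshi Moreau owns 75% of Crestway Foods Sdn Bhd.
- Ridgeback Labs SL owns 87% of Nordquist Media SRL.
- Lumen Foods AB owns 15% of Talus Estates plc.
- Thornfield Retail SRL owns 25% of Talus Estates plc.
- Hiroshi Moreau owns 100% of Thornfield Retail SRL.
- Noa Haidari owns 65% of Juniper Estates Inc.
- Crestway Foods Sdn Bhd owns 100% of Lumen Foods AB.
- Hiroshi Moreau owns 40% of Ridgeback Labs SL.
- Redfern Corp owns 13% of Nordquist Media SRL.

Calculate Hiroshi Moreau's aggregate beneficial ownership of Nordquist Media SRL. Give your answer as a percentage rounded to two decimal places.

73.90%

Hiroshi reaches Nordquist along 3 paths.
Via Ridgeback: 40% × 87% = 34.8%.
Via Crestway → Lumen → Ridgeback: 75% × 100% × 40% × 87% = 26.1%.
Via Redfern: 100% × 13% = 13%.
Total: 34.8% + 26.1% + 13% = 73.9%.
Rounded: 73.90%.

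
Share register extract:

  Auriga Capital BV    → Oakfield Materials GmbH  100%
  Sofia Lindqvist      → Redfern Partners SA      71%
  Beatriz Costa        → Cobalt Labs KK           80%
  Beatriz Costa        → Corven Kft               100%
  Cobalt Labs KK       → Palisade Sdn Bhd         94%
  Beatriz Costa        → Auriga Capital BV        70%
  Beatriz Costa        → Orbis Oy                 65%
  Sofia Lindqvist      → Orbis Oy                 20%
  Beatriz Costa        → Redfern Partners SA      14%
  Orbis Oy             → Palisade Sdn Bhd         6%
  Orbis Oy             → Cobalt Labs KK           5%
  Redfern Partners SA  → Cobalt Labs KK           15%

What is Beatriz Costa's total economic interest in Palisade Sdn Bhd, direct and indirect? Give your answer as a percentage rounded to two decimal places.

Beatriz reaches Palisade along 4 paths.
Via Redfern → Cobalt: 14% × 15% × 94% = 1.974%.
Via Orbis → Cobalt: 65% × 5% × 94% = 3.055%.
Via Cobalt: 80% × 94% = 75.2%.
Via Orbis: 65% × 6% = 3.9%.
Total: 1.974% + 3.055% + 75.2% + 3.9% = 84.129%.
Rounded: 84.13%.

84.13%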